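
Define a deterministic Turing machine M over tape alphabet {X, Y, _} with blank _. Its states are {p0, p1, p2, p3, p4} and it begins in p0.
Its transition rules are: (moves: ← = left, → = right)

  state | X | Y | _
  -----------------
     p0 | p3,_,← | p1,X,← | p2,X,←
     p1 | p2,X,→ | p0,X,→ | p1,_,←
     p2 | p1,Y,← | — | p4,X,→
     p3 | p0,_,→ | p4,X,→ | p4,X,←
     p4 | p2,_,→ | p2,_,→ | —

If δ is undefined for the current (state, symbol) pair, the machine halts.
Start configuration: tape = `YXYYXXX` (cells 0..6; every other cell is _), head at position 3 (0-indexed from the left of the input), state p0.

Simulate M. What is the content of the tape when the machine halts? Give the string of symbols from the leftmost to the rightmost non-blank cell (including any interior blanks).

YXXXXX_X

p0 | YXY[Y]XXX__   read Y → write X, move ←, go to p1
p1 | YX[Y]XXXX__   read Y → write X, move →, go to p0
p0 | YXX[X]XXX__   read X → write _, move ←, go to p3
p3 | YX[X]_XXX__   read X → write _, move →, go to p0
p0 | YX_[_]XXX__   read _ → write X, move ←, go to p2
p2 | YX[_]XXXX__   read _ → write X, move →, go to p4
p4 | YXX[X]XXX__   read X → write _, move →, go to p2
p2 | YXX_[X]XX__   read X → write Y, move ←, go to p1
p1 | YXX[_]YXX__   read _ → write _, move ←, go to p1
p1 | YX[X]_YXX__   read X → write X, move →, go to p2
p2 | YXX[_]YXX__   read _ → write X, move →, go to p4
p4 | YXXX[Y]XX__   read Y → write _, move →, go to p2
p2 | YXXX_[X]X__   read X → write Y, move ←, go to p1
p1 | YXXX[_]YX__   read _ → write _, move ←, go to p1
p1 | YXX[X]_YX__   read X → write X, move →, go to p2
p2 | YXXX[_]YX__   read _ → write X, move →, go to p4
p4 | YXXXX[Y]X__   read Y → write _, move →, go to p2
p2 | YXXXX_[X]__   read X → write Y, move ←, go to p1
p1 | YXXXX[_]Y__   read _ → write _, move ←, go to p1
p1 | YXXX[X]_Y__   read X → write X, move →, go to p2
p2 | YXXXX[_]Y__   read _ → write X, move →, go to p4
p4 | YXXXXX[Y]__   read Y → write _, move →, go to p2
p2 | YXXXXX_[_]_   read _ → write X, move →, go to p4
p4 | YXXXXX_X[_]
The non-blank tape span at halt is YXXXXX_X.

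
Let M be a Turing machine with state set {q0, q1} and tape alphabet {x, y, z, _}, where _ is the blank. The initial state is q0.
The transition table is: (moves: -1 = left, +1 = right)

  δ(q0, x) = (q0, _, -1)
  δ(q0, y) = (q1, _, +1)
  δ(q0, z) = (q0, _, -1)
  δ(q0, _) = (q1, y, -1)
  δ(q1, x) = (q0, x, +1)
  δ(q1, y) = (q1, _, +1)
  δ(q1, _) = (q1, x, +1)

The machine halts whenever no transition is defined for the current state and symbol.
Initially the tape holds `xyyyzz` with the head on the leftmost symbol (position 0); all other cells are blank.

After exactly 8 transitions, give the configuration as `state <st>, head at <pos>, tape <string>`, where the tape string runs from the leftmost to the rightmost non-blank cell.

state q1, head at 4, tape x_x___zz

state=q0 head=0 tape=__[x]yyyzz   (q0,x)→(q0,_,-1)
state=q0 head=-1 tape=_[_]_yyyzz   (q0,_)→(q1,y,-1)
state=q1 head=-2 tape=[_]y_yyyzz   (q1,_)→(q1,x,+1)
state=q1 head=-1 tape=x[y]_yyyzz   (q1,y)→(q1,_,+1)
state=q1 head=0 tape=x_[_]yyyzz   (q1,_)→(q1,x,+1)
state=q1 head=1 tape=x_x[y]yyzz   (q1,y)→(q1,_,+1)
state=q1 head=2 tape=x_x_[y]yzz   (q1,y)→(q1,_,+1)
state=q1 head=3 tape=x_x__[y]zz   (q1,y)→(q1,_,+1)
state=q1 head=4 tape=x_x___[z]z
After 8 steps: state q1, head at 4, tape x_x___zz.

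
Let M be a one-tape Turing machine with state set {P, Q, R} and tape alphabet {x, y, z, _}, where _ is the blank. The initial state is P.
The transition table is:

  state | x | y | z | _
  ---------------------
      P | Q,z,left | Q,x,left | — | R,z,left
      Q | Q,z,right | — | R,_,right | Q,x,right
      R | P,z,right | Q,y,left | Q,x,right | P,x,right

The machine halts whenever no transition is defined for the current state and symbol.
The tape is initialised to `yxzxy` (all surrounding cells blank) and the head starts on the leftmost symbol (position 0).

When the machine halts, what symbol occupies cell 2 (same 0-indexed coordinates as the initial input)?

_

P | _[y]xzxy___   read y → write x, move left, go to Q
Q | [_]xxzxy___   read _ → write x, move right, go to Q
Q | x[x]xzxy___   read x → write z, move right, go to Q
Q | xz[x]zxy___   read x → write z, move right, go to Q
Q | xzz[z]xy___   read z → write _, move right, go to R
R | xzz_[x]y___   read x → write z, move right, go to P
P | xzz_z[y]___   read y → write x, move left, go to Q
Q | xzz_[z]x___   read z → write _, move right, go to R
R | xzz__[x]___   read x → write z, move right, go to P
P | xzz__z[_]__   read _ → write z, move left, go to R
R | xzz__[z]z__   read z → write x, move right, go to Q
Q | xzz__x[z]__   read z → write _, move right, go to R
R | xzz__x_[_]_   read _ → write x, move right, go to P
P | xzz__x_x[_]   read _ → write z, move left, go to R
R | xzz__x_[x]z   read x → write z, move right, go to P
P | xzz__x_z[z]
Cell 2 holds _ when M halts.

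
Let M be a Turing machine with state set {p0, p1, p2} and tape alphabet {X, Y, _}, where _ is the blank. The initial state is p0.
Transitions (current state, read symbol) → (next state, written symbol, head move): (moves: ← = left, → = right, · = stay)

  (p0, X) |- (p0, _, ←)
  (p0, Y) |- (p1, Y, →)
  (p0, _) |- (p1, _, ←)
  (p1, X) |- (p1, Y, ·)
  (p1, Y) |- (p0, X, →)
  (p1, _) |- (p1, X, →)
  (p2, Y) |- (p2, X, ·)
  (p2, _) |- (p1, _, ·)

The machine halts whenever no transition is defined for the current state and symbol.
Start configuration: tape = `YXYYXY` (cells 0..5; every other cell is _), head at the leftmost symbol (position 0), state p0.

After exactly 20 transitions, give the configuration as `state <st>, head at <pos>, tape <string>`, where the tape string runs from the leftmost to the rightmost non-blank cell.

state p0, head at 6, tape YXYXXX

p0 | [Y]XYYXY_   read Y → write Y, move →, go to p1
p1 | Y[X]YYXY_   read X → write Y, move ·, go to p1
p1 | Y[Y]YYXY_   read Y → write X, move →, go to p0
p0 | YX[Y]YXY_   read Y → write Y, move →, go to p1
p1 | YXY[Y]XY_   read Y → write X, move →, go to p0
p0 | YXYX[X]Y_   read X → write _, move ←, go to p0
p0 | YXY[X]_Y_   read X → write _, move ←, go to p0
p0 | YX[Y]__Y_   read Y → write Y, move →, go to p1
p1 | YXY[_]_Y_   read _ → write X, move →, go to p1
p1 | YXYX[_]Y_   read _ → write X, move →, go to p1
p1 | YXYXX[Y]_   read Y → write X, move →, go to p0
p0 | YXYXXX[_]   read _ → write _, move ←, go to p1
p1 | YXYXX[X]_   read X → write Y, move ·, go to p1
p1 | YXYXX[Y]_   read Y → write X, move →, go to p0
p0 | YXYXXX[_]   read _ → write _, move ←, go to p1
p1 | YXYXX[X]_   read X → write Y, move ·, go to p1
p1 | YXYXX[Y]_   read Y → write X, move →, go to p0
p0 | YXYXXX[_]   read _ → write _, move ←, go to p1
p1 | YXYXX[X]_   read X → write Y, move ·, go to p1
p1 | YXYXX[Y]_   read Y → write X, move →, go to p0
p0 | YXYXXX[_]
After 20 steps: state p0, head at 6, tape YXYXXX.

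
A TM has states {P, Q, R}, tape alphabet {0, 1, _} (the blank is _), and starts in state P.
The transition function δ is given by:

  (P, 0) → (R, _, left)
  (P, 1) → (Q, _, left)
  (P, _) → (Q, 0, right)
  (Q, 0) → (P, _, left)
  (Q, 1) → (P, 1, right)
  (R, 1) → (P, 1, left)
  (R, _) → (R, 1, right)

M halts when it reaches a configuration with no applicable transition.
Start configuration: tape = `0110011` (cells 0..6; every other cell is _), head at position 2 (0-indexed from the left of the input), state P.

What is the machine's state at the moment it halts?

Q

state=P head=2 tape=_01[1]0011   (P,1)→(Q,_,left)
state=Q head=1 tape=_0[1]_0011   (Q,1)→(P,1,right)
state=P head=2 tape=_01[_]0011   (P,_)→(Q,0,right)
state=Q head=3 tape=_010[0]011   (Q,0)→(P,_,left)
state=P head=2 tape=_01[0]_011   (P,0)→(R,_,left)
state=R head=1 tape=_0[1]__011   (R,1)→(P,1,left)
state=P head=0 tape=_[0]1__011   (P,0)→(R,_,left)
state=R head=-1 tape=[_]_1__011   (R,_)→(R,1,right)
state=R head=0 tape=1[_]1__011   (R,_)→(R,1,right)
state=R head=1 tape=11[1]__011   (R,1)→(P,1,left)
state=P head=0 tape=1[1]1__011   (P,1)→(Q,_,left)
state=Q head=-1 tape=[1]_1__011   (Q,1)→(P,1,right)
state=P head=0 tape=1[_]1__011   (P,_)→(Q,0,right)
state=Q head=1 tape=10[1]__011   (Q,1)→(P,1,right)
state=P head=2 tape=101[_]_011   (P,_)→(Q,0,right)
state=Q head=3 tape=1010[_]011
No transition is defined for (Q, _); M halts in state Q.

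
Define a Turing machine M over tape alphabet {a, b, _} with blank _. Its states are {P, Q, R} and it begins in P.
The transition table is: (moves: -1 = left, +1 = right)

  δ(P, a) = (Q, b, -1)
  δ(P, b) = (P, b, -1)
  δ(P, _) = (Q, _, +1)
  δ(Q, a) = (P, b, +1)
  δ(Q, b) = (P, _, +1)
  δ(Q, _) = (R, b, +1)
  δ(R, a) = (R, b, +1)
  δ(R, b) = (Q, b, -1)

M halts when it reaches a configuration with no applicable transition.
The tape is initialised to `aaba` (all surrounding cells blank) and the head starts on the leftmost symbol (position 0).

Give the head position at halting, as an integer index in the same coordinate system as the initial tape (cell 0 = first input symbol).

state=P head=0 tape=_[a]aba___   (P,a)→(Q,b,-1)
state=Q head=-1 tape=[_]baba___   (Q,_)→(R,b,+1)
state=R head=0 tape=b[b]aba___   (R,b)→(Q,b,-1)
state=Q head=-1 tape=[b]baba___   (Q,b)→(P,_,+1)
state=P head=0 tape=_[b]aba___   (P,b)→(P,b,-1)
state=P head=-1 tape=[_]baba___   (P,_)→(Q,_,+1)
state=Q head=0 tape=_[b]aba___   (Q,b)→(P,_,+1)
state=P head=1 tape=__[a]ba___   (P,a)→(Q,b,-1)
state=Q head=0 tape=_[_]bba___   (Q,_)→(R,b,+1)
state=R head=1 tape=_b[b]ba___   (R,b)→(Q,b,-1)
state=Q head=0 tape=_[b]bba___   (Q,b)→(P,_,+1)
state=P head=1 tape=__[b]ba___   (P,b)→(P,b,-1)
state=P head=0 tape=_[_]bba___   (P,_)→(Q,_,+1)
state=Q head=1 tape=__[b]ba___   (Q,b)→(P,_,+1)
state=P head=2 tape=___[b]a___   (P,b)→(P,b,-1)
state=P head=1 tape=__[_]ba___   (P,_)→(Q,_,+1)
state=Q head=2 tape=___[b]a___   (Q,b)→(P,_,+1)
state=P head=3 tape=____[a]___   (P,a)→(Q,b,-1)
state=Q head=2 tape=___[_]b___   (Q,_)→(R,b,+1)
state=R head=3 tape=___b[b]___   (R,b)→(Q,b,-1)
state=Q head=2 tape=___[b]b___   (Q,b)→(P,_,+1)
state=P head=3 tape=____[b]___   (P,b)→(P,b,-1)
state=P head=2 tape=___[_]b___   (P,_)→(Q,_,+1)
state=Q head=3 tape=____[b]___   (Q,b)→(P,_,+1)
state=P head=4 tape=_____[_]__   (P,_)→(Q,_,+1)
state=Q head=5 tape=______[_]_   (Q,_)→(R,b,+1)
state=R head=6 tape=______b[_]
At halt the head is at cell 6.

6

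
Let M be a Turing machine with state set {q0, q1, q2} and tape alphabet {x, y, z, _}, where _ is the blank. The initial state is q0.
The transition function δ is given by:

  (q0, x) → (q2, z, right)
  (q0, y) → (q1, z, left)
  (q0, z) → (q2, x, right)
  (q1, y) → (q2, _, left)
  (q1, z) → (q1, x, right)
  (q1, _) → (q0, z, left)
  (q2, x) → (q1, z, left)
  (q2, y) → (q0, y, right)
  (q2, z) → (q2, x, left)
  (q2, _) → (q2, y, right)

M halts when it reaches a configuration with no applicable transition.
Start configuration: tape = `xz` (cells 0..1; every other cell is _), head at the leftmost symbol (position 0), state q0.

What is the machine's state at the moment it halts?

q0

state=q0 head=0 tape=__[x]z_   (q0,x)→(q2,z,right)
state=q2 head=1 tape=__z[z]_   (q2,z)→(q2,x,left)
state=q2 head=0 tape=__[z]x_   (q2,z)→(q2,x,left)
state=q2 head=-1 tape=_[_]xx_   (q2,_)→(q2,y,right)
state=q2 head=0 tape=_y[x]x_   (q2,x)→(q1,z,left)
state=q1 head=-1 tape=_[y]zx_   (q1,y)→(q2,_,left)
state=q2 head=-2 tape=[_]_zx_   (q2,_)→(q2,y,right)
state=q2 head=-1 tape=y[_]zx_   (q2,_)→(q2,y,right)
state=q2 head=0 tape=yy[z]x_   (q2,z)→(q2,x,left)
state=q2 head=-1 tape=y[y]xx_   (q2,y)→(q0,y,right)
state=q0 head=0 tape=yy[x]x_   (q0,x)→(q2,z,right)
state=q2 head=1 tape=yyz[x]_   (q2,x)→(q1,z,left)
state=q1 head=0 tape=yy[z]z_   (q1,z)→(q1,x,right)
state=q1 head=1 tape=yyx[z]_   (q1,z)→(q1,x,right)
state=q1 head=2 tape=yyxx[_]   (q1,_)→(q0,z,left)
state=q0 head=1 tape=yyx[x]z   (q0,x)→(q2,z,right)
state=q2 head=2 tape=yyxz[z]   (q2,z)→(q2,x,left)
state=q2 head=1 tape=yyx[z]x   (q2,z)→(q2,x,left)
state=q2 head=0 tape=yy[x]xx   (q2,x)→(q1,z,left)
state=q1 head=-1 tape=y[y]zxx   (q1,y)→(q2,_,left)
state=q2 head=-2 tape=[y]_zxx   (q2,y)→(q0,y,right)
state=q0 head=-1 tape=y[_]zxx
No transition is defined for (q0, _); M halts in state q0.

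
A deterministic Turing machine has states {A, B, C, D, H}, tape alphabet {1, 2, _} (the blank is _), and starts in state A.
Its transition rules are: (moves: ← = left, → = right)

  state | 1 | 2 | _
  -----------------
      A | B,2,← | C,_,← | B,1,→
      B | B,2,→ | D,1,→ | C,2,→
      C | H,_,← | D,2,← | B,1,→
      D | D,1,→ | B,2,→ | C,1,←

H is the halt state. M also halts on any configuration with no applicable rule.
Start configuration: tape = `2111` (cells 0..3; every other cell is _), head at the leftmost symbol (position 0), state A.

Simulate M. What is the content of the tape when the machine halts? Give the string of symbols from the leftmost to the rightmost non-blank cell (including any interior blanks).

state=A head=0 tape=_[2]111   (A,2)→(C,_,←)
state=C head=-1 tape=[_]_111   (C,_)→(B,1,→)
state=B head=0 tape=1[_]111   (B,_)→(C,2,→)
state=C head=1 tape=12[1]11   (C,1)→(H,_,←)
state=H head=0 tape=1[2]_11
The non-blank tape span at halt is 12_11.

12_11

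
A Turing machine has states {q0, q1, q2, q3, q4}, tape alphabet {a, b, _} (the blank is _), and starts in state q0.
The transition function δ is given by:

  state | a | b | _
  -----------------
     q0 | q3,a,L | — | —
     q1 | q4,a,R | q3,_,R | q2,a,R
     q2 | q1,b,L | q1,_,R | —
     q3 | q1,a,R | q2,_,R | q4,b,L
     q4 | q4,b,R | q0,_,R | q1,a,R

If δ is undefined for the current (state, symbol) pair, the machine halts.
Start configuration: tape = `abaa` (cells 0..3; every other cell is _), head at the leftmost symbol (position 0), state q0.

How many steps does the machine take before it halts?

10

q0 | __[a]baa___   read a → write a, move L, go to q3
q3 | _[_]abaa___   read _ → write b, move L, go to q4
q4 | [_]babaa___   read _ → write a, move R, go to q1
q1 | a[b]abaa___   read b → write _, move R, go to q3
q3 | a_[a]baa___   read a → write a, move R, go to q1
q1 | a_a[b]aa___   read b → write _, move R, go to q3
q3 | a_a_[a]a___   read a → write a, move R, go to q1
q1 | a_a_a[a]___   read a → write a, move R, go to q4
q4 | a_a_aa[_]__   read _ → write a, move R, go to q1
q1 | a_a_aaa[_]_   read _ → write a, move R, go to q2
q2 | a_a_aaaa[_]
M halts after 10 transitions.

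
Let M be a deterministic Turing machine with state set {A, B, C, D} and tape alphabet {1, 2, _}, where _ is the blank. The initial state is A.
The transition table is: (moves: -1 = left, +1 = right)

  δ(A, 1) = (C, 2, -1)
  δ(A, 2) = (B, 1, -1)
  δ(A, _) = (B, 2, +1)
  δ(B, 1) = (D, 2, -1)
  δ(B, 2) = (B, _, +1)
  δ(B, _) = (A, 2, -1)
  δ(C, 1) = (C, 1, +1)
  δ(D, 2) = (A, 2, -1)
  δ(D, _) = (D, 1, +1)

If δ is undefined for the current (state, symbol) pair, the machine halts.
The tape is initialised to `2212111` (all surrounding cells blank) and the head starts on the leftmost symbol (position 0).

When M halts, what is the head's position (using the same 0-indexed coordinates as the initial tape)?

-2

A | __[2]212111   read 2 → write 1, move -1, go to B
B | _[_]1212111   read _ → write 2, move -1, go to A
A | [_]21212111   read _ → write 2, move +1, go to B
B | 2[2]1212111   read 2 → write _, move +1, go to B
B | 2_[1]212111   read 1 → write 2, move -1, go to D
D | 2[_]2212111   read _ → write 1, move +1, go to D
D | 21[2]212111   read 2 → write 2, move -1, go to A
A | 2[1]2212111   read 1 → write 2, move -1, go to C
C | [2]22212111
At halt the head is at cell -2.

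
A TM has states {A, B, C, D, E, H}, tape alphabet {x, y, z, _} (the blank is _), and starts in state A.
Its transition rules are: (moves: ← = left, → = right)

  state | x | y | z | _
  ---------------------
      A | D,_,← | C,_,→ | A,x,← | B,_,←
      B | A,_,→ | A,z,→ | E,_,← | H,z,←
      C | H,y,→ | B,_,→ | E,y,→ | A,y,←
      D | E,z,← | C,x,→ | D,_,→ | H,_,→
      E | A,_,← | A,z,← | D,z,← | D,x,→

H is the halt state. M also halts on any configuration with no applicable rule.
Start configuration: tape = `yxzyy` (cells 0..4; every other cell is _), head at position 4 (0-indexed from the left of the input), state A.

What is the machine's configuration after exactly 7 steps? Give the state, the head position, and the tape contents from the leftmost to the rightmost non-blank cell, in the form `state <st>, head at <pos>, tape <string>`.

A | yxzy[y]_   read y → write _, move →, go to C
C | yxzy_[_]   read _ → write y, move ←, go to A
A | yxzy[_]y   read _ → write _, move ←, go to B
B | yxz[y]_y   read y → write z, move →, go to A
A | yxzz[_]y   read _ → write _, move ←, go to B
B | yxz[z]_y   read z → write _, move ←, go to E
E | yx[z]__y   read z → write z, move ←, go to D
D | y[x]z__y
After 7 steps: state D, head at 1, tape yxz__y.

state D, head at 1, tape yxz__y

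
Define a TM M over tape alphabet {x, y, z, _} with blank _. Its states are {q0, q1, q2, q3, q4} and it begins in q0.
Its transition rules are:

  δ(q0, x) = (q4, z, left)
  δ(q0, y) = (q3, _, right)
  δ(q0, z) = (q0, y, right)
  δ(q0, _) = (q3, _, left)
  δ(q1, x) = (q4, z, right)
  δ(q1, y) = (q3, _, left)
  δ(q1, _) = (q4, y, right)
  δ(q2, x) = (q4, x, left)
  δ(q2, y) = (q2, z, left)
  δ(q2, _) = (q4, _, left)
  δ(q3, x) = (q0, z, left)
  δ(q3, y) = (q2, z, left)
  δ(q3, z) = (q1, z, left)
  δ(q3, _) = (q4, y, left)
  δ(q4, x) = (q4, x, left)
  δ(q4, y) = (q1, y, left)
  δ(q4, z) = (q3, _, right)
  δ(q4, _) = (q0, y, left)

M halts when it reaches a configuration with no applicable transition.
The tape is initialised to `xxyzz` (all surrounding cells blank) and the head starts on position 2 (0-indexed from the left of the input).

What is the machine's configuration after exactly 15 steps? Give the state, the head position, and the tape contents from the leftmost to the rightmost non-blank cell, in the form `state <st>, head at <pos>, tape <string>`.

state q1, head at 1, tape xzy_zy

state=q0 head=2 tape=xx[y]zz_   (q0,y)→(q3,_,right)
state=q3 head=3 tape=xx_[z]z_   (q3,z)→(q1,z,left)
state=q1 head=2 tape=xx[_]zz_   (q1,_)→(q4,y,right)
state=q4 head=3 tape=xxy[z]z_   (q4,z)→(q3,_,right)
state=q3 head=4 tape=xxy_[z]_   (q3,z)→(q1,z,left)
state=q1 head=3 tape=xxy[_]z_   (q1,_)→(q4,y,right)
state=q4 head=4 tape=xxyy[z]_   (q4,z)→(q3,_,right)
state=q3 head=5 tape=xxyy_[_]   (q3,_)→(q4,y,left)
state=q4 head=4 tape=xxyy[_]y   (q4,_)→(q0,y,left)
state=q0 head=3 tape=xxy[y]yy   (q0,y)→(q3,_,right)
state=q3 head=4 tape=xxy_[y]y   (q3,y)→(q2,z,left)
state=q2 head=3 tape=xxy[_]zy   (q2,_)→(q4,_,left)
state=q4 head=2 tape=xx[y]_zy   (q4,y)→(q1,y,left)
state=q1 head=1 tape=x[x]y_zy   (q1,x)→(q4,z,right)
state=q4 head=2 tape=xz[y]_zy   (q4,y)→(q1,y,left)
state=q1 head=1 tape=x[z]y_zy
After 15 steps: state q1, head at 1, tape xzy_zy.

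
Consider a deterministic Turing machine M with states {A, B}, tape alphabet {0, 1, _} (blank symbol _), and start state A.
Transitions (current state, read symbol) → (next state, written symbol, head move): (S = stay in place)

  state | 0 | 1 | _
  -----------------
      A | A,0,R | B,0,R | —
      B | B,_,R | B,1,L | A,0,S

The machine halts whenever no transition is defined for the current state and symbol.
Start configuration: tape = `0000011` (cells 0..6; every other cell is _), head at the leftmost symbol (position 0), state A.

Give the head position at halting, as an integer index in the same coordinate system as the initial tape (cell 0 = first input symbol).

8

A | [0]000011__   read 0 → write 0, move R, go to A
A | 0[0]00011__   read 0 → write 0, move R, go to A
A | 00[0]0011__   read 0 → write 0, move R, go to A
A | 000[0]011__   read 0 → write 0, move R, go to A
A | 0000[0]11__   read 0 → write 0, move R, go to A
A | 00000[1]1__   read 1 → write 0, move R, go to B
B | 000000[1]__   read 1 → write 1, move L, go to B
B | 00000[0]1__   read 0 → write _, move R, go to B
B | 00000_[1]__   read 1 → write 1, move L, go to B
B | 00000[_]1__   read _ → write 0, move S, go to A
A | 00000[0]1__   read 0 → write 0, move R, go to A
A | 000000[1]__   read 1 → write 0, move R, go to B
B | 0000000[_]_   read _ → write 0, move S, go to A
A | 0000000[0]_   read 0 → write 0, move R, go to A
A | 00000000[_]
At halt the head is at cell 8.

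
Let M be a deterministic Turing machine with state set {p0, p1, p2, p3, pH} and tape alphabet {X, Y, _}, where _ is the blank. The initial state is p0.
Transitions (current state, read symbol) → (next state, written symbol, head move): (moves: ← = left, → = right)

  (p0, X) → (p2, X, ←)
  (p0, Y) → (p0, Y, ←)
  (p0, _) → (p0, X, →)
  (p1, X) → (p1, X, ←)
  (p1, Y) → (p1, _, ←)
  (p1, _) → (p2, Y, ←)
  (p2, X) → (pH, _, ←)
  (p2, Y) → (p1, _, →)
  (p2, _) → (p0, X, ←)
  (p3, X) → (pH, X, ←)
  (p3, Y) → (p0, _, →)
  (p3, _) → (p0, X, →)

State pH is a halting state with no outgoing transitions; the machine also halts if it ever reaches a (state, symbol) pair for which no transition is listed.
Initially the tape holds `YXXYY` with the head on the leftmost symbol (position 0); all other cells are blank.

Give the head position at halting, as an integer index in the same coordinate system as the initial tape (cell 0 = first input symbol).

state=p0 head=0 tape=____[Y]XXYY   (p0,Y)→(p0,Y,←)
state=p0 head=-1 tape=___[_]YXXYY   (p0,_)→(p0,X,→)
state=p0 head=0 tape=___X[Y]XXYY   (p0,Y)→(p0,Y,←)
state=p0 head=-1 tape=___[X]YXXYY   (p0,X)→(p2,X,←)
state=p2 head=-2 tape=__[_]XYXXYY   (p2,_)→(p0,X,←)
state=p0 head=-3 tape=_[_]XXYXXYY   (p0,_)→(p0,X,→)
state=p0 head=-2 tape=_X[X]XYXXYY   (p0,X)→(p2,X,←)
state=p2 head=-3 tape=_[X]XXYXXYY   (p2,X)→(pH,_,←)
state=pH head=-4 tape=[_]_XXYXXYY
At halt the head is at cell -4.

-4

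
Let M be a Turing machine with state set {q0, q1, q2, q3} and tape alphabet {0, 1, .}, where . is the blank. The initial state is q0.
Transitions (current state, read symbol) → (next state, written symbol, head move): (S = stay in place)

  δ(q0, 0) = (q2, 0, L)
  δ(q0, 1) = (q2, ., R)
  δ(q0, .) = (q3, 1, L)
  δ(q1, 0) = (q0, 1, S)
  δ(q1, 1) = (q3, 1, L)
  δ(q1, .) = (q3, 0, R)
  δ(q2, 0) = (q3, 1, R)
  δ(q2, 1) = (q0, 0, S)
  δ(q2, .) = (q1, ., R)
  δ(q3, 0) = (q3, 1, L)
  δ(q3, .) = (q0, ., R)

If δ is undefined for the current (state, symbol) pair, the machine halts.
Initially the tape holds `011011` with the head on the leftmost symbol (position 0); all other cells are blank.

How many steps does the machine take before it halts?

15

q0 | .[0]11011   read 0 → write 0, move L, go to q2
q2 | [.]011011   read . → write ., move R, go to q1
q1 | .[0]11011   read 0 → write 1, move S, go to q0
q0 | .[1]11011   read 1 → write ., move R, go to q2
q2 | ..[1]1011   read 1 → write 0, move S, go to q0
q0 | ..[0]1011   read 0 → write 0, move L, go to q2
q2 | .[.]01011   read . → write ., move R, go to q1
q1 | ..[0]1011   read 0 → write 1, move S, go to q0
q0 | ..[1]1011   read 1 → write ., move R, go to q2
q2 | ...[1]011   read 1 → write 0, move S, go to q0
q0 | ...[0]011   read 0 → write 0, move L, go to q2
q2 | ..[.]0011   read . → write ., move R, go to q1
q1 | ...[0]011   read 0 → write 1, move S, go to q0
q0 | ...[1]011   read 1 → write ., move R, go to q2
q2 | ....[0]11   read 0 → write 1, move R, go to q3
q3 | ....1[1]1
M halts after 15 transitions.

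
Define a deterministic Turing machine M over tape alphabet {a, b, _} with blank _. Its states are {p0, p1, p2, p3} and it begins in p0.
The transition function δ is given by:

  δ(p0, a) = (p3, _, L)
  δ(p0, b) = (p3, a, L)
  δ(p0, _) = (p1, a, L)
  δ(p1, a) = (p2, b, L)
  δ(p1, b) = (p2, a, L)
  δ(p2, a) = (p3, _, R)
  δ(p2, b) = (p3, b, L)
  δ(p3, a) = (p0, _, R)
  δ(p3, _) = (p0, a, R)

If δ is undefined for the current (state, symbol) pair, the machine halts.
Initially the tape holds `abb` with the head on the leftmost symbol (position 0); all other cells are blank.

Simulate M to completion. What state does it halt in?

p2

state=p0 head=0 tape=__[a]bb   (p0,a)→(p3,_,L)
state=p3 head=-1 tape=_[_]_bb   (p3,_)→(p0,a,R)
state=p0 head=0 tape=_a[_]bb   (p0,_)→(p1,a,L)
state=p1 head=-1 tape=_[a]abb   (p1,a)→(p2,b,L)
state=p2 head=-2 tape=[_]babb
No transition is defined for (p2, _); M halts in state p2.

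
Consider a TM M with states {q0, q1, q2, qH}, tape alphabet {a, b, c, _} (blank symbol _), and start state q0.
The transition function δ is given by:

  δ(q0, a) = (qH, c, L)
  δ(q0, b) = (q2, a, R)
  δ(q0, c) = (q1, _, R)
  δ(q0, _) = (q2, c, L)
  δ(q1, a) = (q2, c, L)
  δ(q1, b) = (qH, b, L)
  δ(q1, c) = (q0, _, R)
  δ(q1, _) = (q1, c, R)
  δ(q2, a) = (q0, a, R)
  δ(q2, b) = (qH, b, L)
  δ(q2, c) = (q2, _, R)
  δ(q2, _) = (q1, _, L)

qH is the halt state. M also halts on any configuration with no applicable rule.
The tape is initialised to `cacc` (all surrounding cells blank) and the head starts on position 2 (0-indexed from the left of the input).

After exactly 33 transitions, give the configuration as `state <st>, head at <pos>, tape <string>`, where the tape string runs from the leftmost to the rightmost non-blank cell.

state q2, head at 5, tape cc_c_cc

q0 | ca[c]c____   read c → write _, move R, go to q1
q1 | ca_[c]____   read c → write _, move R, go to q0
q0 | ca__[_]___   read _ → write c, move L, go to q2
q2 | ca_[_]c___   read _ → write _, move L, go to q1
q1 | ca[_]_c___   read _ → write c, move R, go to q1
q1 | cac[_]c___   read _ → write c, move R, go to q1
q1 | cacc[c]___   read c → write _, move R, go to q0
q0 | cacc_[_]__   read _ → write c, move L, go to q2
q2 | cacc[_]c__   read _ → write _, move L, go to q1
q1 | cac[c]_c__   read c → write _, move R, go to q0
q0 | cac_[_]c__   read _ → write c, move L, go to q2
q2 | cac[_]cc__   read _ → write _, move L, go to q1
q1 | ca[c]_cc__   read c → write _, move R, go to q0
q0 | ca_[_]cc__   read _ → write c, move L, go to q2
q2 | ca[_]ccc__   read _ → write _, move L, go to q1
q1 | c[a]_ccc__   read a → write c, move L, go to q2
q2 | [c]c_ccc__   read c → write _, move R, go to q2
q2 | _[c]_ccc__   read c → write _, move R, go to q2
q2 | __[_]ccc__   read _ → write _, move L, go to q1
q1 | _[_]_ccc__   read _ → write c, move R, go to q1
q1 | _c[_]ccc__   read _ → write c, move R, go to q1
q1 | _cc[c]cc__   read c → write _, move R, go to q0
q0 | _cc_[c]c__   read c → write _, move R, go to q1
q1 | _cc__[c]__   read c → write _, move R, go to q0
q0 | _cc___[_]_   read _ → write c, move L, go to q2
q2 | _cc__[_]c_   read _ → write _, move L, go to q1
q1 | _cc_[_]_c_   read _ → write c, move R, go to q1
q1 | _cc_c[_]c_   read _ → write c, move R, go to q1
q1 | _cc_cc[c]_   read c → write _, move R, go to q0
q0 | _cc_cc_[_]   read _ → write c, move L, go to q2
q2 | _cc_cc[_]c   read _ → write _, move L, go to q1
q1 | _cc_c[c]_c   read c → write _, move R, go to q0
q0 | _cc_c_[_]c   read _ → write c, move L, go to q2
q2 | _cc_c[_]cc
After 33 steps: state q2, head at 5, tape cc_c_cc.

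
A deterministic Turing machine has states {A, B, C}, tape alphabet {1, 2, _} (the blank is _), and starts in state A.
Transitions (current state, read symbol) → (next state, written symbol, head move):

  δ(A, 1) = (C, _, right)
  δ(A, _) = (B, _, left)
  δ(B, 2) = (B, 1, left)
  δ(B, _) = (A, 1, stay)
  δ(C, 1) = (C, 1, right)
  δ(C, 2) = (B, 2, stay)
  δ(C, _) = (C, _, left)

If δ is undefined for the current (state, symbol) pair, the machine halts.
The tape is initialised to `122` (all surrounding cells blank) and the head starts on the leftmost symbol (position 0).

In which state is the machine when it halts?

B

state=A head=0 tape=[1]22   (A,1)→(C,_,right)
state=C head=1 tape=_[2]2   (C,2)→(B,2,stay)
state=B head=1 tape=_[2]2   (B,2)→(B,1,left)
state=B head=0 tape=[_]12   (B,_)→(A,1,stay)
state=A head=0 tape=[1]12   (A,1)→(C,_,right)
state=C head=1 tape=_[1]2   (C,1)→(C,1,right)
state=C head=2 tape=_1[2]   (C,2)→(B,2,stay)
state=B head=2 tape=_1[2]   (B,2)→(B,1,left)
state=B head=1 tape=_[1]1
No transition is defined for (B, 1); M halts in state B.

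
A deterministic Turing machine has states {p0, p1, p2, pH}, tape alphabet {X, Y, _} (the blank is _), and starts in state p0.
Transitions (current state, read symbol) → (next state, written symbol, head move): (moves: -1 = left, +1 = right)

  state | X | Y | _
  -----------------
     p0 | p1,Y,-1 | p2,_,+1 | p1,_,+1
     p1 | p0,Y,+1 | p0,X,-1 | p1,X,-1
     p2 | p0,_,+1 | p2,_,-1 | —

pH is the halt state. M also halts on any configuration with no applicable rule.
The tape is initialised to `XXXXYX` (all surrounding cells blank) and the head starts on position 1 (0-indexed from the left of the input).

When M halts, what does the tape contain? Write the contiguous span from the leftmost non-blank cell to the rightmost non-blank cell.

Y____X

p0 | _X[X]XXYX   read X → write Y, move -1, go to p1
p1 | _[X]YXXYX   read X → write Y, move +1, go to p0
p0 | _Y[Y]XXYX   read Y → write _, move +1, go to p2
p2 | _Y_[X]XYX   read X → write _, move +1, go to p0
p0 | _Y__[X]YX   read X → write Y, move -1, go to p1
p1 | _Y_[_]YYX   read _ → write X, move -1, go to p1
p1 | _Y[_]XYYX   read _ → write X, move -1, go to p1
p1 | _[Y]XXYYX   read Y → write X, move -1, go to p0
p0 | [_]XXXYYX   read _ → write _, move +1, go to p1
p1 | _[X]XXYYX   read X → write Y, move +1, go to p0
p0 | _Y[X]XYYX   read X → write Y, move -1, go to p1
p1 | _[Y]YXYYX   read Y → write X, move -1, go to p0
p0 | [_]XYXYYX   read _ → write _, move +1, go to p1
p1 | _[X]YXYYX   read X → write Y, move +1, go to p0
p0 | _Y[Y]XYYX   read Y → write _, move +1, go to p2
p2 | _Y_[X]YYX   read X → write _, move +1, go to p0
p0 | _Y__[Y]YX   read Y → write _, move +1, go to p2
p2 | _Y___[Y]X   read Y → write _, move -1, go to p2
p2 | _Y__[_]_X
The non-blank tape span at halt is Y____X.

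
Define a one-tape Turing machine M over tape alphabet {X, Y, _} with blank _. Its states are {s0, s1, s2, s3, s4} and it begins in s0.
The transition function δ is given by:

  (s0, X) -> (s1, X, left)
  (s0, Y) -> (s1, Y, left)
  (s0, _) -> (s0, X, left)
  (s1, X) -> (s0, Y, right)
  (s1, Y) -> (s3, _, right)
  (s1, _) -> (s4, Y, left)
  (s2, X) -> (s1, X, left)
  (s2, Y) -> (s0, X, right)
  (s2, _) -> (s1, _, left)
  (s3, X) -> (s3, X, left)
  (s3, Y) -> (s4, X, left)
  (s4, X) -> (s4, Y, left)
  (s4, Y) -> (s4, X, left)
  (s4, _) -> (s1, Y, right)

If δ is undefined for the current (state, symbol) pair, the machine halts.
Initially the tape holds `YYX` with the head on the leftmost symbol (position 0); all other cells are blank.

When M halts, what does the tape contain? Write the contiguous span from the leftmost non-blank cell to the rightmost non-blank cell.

YYY_X

s0 | __[Y]YX   read Y → write Y, move left, go to s1
s1 | _[_]YYX   read _ → write Y, move left, go to s4
s4 | [_]YYYX   read _ → write Y, move right, go to s1
s1 | Y[Y]YYX   read Y → write _, move right, go to s3
s3 | Y_[Y]YX   read Y → write X, move left, go to s4
s4 | Y[_]XYX   read _ → write Y, move right, go to s1
s1 | YY[X]YX   read X → write Y, move right, go to s0
s0 | YYY[Y]X   read Y → write Y, move left, go to s1
s1 | YY[Y]YX   read Y → write _, move right, go to s3
s3 | YY_[Y]X   read Y → write X, move left, go to s4
s4 | YY[_]XX   read _ → write Y, move right, go to s1
s1 | YYY[X]X   read X → write Y, move right, go to s0
s0 | YYYY[X]   read X → write X, move left, go to s1
s1 | YYY[Y]X   read Y → write _, move right, go to s3
s3 | YYY_[X]   read X → write X, move left, go to s3
s3 | YYY[_]X
The non-blank tape span at halt is YYY_X.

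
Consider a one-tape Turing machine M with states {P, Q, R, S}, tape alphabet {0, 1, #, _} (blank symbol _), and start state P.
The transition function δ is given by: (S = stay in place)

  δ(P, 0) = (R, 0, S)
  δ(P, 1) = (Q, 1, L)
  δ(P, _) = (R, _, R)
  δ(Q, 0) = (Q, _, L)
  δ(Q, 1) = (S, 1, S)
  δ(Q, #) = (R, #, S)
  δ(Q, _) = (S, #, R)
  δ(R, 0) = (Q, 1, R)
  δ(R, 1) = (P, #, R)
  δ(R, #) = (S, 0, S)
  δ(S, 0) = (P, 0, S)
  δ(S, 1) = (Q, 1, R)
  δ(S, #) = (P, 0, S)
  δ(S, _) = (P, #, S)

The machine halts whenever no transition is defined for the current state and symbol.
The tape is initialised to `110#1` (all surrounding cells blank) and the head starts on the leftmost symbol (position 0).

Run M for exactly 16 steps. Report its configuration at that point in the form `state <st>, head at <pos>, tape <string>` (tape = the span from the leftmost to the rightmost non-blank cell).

P | _[1]10#1__   read 1 → write 1, move L, go to Q
Q | [_]110#1__   read _ → write #, move R, go to S
S | #[1]10#1__   read 1 → write 1, move R, go to Q
Q | #1[1]0#1__   read 1 → write 1, move S, go to S
S | #1[1]0#1__   read 1 → write 1, move R, go to Q
Q | #11[0]#1__   read 0 → write _, move L, go to Q
Q | #1[1]_#1__   read 1 → write 1, move S, go to S
S | #1[1]_#1__   read 1 → write 1, move R, go to Q
Q | #11[_]#1__   read _ → write #, move R, go to S
S | #11#[#]1__   read # → write 0, move S, go to P
P | #11#[0]1__   read 0 → write 0, move S, go to R
R | #11#[0]1__   read 0 → write 1, move R, go to Q
Q | #11#1[1]__   read 1 → write 1, move S, go to S
S | #11#1[1]__   read 1 → write 1, move R, go to Q
Q | #11#11[_]_   read _ → write #, move R, go to S
S | #11#11#[_]   read _ → write #, move S, go to P
P | #11#11#[#]
After 16 steps: state P, head at 6, tape #11#11##.

state P, head at 6, tape #11#11##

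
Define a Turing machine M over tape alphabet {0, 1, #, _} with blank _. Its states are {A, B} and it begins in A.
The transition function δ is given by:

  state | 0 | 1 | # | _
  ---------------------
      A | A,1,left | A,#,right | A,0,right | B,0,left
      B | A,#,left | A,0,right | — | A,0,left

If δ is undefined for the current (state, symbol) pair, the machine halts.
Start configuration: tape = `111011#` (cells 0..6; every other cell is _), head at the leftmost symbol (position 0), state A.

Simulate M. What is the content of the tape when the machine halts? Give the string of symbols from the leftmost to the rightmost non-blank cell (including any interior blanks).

##0#0###0

state=A head=0 tape=[1]11011#__   (A,1)→(A,#,right)
state=A head=1 tape=#[1]1011#__   (A,1)→(A,#,right)
state=A head=2 tape=##[1]011#__   (A,1)→(A,#,right)
state=A head=3 tape=###[0]11#__   (A,0)→(A,1,left)
state=A head=2 tape=##[#]111#__   (A,#)→(A,0,right)
state=A head=3 tape=##0[1]11#__   (A,1)→(A,#,right)
state=A head=4 tape=##0#[1]1#__   (A,1)→(A,#,right)
state=A head=5 tape=##0##[1]#__   (A,1)→(A,#,right)
state=A head=6 tape=##0###[#]__   (A,#)→(A,0,right)
state=A head=7 tape=##0###0[_]_   (A,_)→(B,0,left)
state=B head=6 tape=##0###[0]0_   (B,0)→(A,#,left)
state=A head=5 tape=##0##[#]#0_   (A,#)→(A,0,right)
state=A head=6 tape=##0##0[#]0_   (A,#)→(A,0,right)
state=A head=7 tape=##0##00[0]_   (A,0)→(A,1,left)
state=A head=6 tape=##0##0[0]1_   (A,0)→(A,1,left)
state=A head=5 tape=##0##[0]11_   (A,0)→(A,1,left)
state=A head=4 tape=##0#[#]111_   (A,#)→(A,0,right)
state=A head=5 tape=##0#0[1]11_   (A,1)→(A,#,right)
state=A head=6 tape=##0#0#[1]1_   (A,1)→(A,#,right)
state=A head=7 tape=##0#0##[1]_   (A,1)→(A,#,right)
state=A head=8 tape=##0#0###[_]   (A,_)→(B,0,left)
state=B head=7 tape=##0#0##[#]0
The non-blank tape span at halt is ##0#0###0.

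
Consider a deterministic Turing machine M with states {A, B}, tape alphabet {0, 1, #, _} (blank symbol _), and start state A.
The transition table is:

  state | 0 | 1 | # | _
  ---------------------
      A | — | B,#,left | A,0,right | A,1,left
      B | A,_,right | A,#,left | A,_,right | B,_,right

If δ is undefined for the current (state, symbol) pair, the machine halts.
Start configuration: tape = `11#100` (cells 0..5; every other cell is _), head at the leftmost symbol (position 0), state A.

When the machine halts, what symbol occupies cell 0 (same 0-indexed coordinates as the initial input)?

state=A head=0 tape=_[1]1#100   (A,1)→(B,#,left)
state=B head=-1 tape=[_]#1#100   (B,_)→(B,_,right)
state=B head=0 tape=_[#]1#100   (B,#)→(A,_,right)
state=A head=1 tape=__[1]#100   (A,1)→(B,#,left)
state=B head=0 tape=_[_]##100   (B,_)→(B,_,right)
state=B head=1 tape=__[#]#100   (B,#)→(A,_,right)
state=A head=2 tape=___[#]100   (A,#)→(A,0,right)
state=A head=3 tape=___0[1]00   (A,1)→(B,#,left)
state=B head=2 tape=___[0]#00   (B,0)→(A,_,right)
state=A head=3 tape=____[#]00   (A,#)→(A,0,right)
state=A head=4 tape=____0[0]0
Cell 0 holds _ when M halts.

_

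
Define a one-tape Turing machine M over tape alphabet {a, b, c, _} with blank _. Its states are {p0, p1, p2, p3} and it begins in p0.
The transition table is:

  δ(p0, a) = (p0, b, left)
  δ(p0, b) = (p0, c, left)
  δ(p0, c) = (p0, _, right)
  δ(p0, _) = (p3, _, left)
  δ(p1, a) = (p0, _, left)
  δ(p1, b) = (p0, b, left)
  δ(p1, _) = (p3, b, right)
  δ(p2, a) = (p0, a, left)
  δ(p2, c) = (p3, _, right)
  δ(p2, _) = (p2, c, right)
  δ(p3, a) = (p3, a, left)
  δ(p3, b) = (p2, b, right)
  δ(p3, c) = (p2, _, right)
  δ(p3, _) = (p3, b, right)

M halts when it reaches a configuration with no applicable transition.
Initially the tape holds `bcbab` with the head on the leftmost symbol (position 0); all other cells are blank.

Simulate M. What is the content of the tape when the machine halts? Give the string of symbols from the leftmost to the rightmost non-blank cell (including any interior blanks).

bbbbcbb

p0 | __[b]cbab   read b → write c, move left, go to p0
p0 | _[_]ccbab   read _ → write _, move left, go to p3
p3 | [_]_ccbab   read _ → write b, move right, go to p3
p3 | b[_]ccbab   read _ → write b, move right, go to p3
p3 | bb[c]cbab   read c → write _, move right, go to p2
p2 | bb_[c]bab   read c → write _, move right, go to p3
p3 | bb__[b]ab   read b → write b, move right, go to p2
p2 | bb__b[a]b   read a → write a, move left, go to p0
p0 | bb__[b]ab   read b → write c, move left, go to p0
p0 | bb_[_]cab   read _ → write _, move left, go to p3
p3 | bb[_]_cab   read _ → write b, move right, go to p3
p3 | bbb[_]cab   read _ → write b, move right, go to p3
p3 | bbbb[c]ab   read c → write _, move right, go to p2
p2 | bbbb_[a]b   read a → write a, move left, go to p0
p0 | bbbb[_]ab   read _ → write _, move left, go to p3
p3 | bbb[b]_ab   read b → write b, move right, go to p2
p2 | bbbb[_]ab   read _ → write c, move right, go to p2
p2 | bbbbc[a]b   read a → write a, move left, go to p0
p0 | bbbb[c]ab   read c → write _, move right, go to p0
p0 | bbbb_[a]b   read a → write b, move left, go to p0
p0 | bbbb[_]bb   read _ → write _, move left, go to p3
p3 | bbb[b]_bb   read b → write b, move right, go to p2
p2 | bbbb[_]bb   read _ → write c, move right, go to p2
p2 | bbbbc[b]b
The non-blank tape span at halt is bbbbcbb.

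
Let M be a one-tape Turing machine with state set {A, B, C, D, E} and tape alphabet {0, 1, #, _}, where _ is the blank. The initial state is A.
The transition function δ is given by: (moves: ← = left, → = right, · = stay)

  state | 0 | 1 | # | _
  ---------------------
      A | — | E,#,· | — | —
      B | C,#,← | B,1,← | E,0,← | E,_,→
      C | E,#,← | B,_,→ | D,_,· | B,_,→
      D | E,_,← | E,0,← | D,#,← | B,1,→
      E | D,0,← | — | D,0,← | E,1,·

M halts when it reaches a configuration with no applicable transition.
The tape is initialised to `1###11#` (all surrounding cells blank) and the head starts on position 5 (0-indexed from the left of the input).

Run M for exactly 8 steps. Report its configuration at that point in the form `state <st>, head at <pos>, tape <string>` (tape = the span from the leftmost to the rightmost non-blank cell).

A | _1###1[1]#   read 1 → write #, move ·, go to E
E | _1###1[#]#   read # → write 0, move ←, go to D
D | _1###[1]0#   read 1 → write 0, move ←, go to E
E | _1##[#]00#   read # → write 0, move ←, go to D
D | _1#[#]000#   read # → write #, move ←, go to D
D | _1[#]#000#   read # → write #, move ←, go to D
D | _[1]##000#   read 1 → write 0, move ←, go to E
E | [_]0##000#   read _ → write 1, move ·, go to E
E | [1]0##000#
After 8 steps: state E, head at -1, tape 10##000#.

state E, head at -1, tape 10##000#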